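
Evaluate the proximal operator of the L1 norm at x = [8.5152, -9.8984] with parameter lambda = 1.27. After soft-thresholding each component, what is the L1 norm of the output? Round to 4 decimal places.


Soft-thresholding with lambda = 1.27:
prox(8.5152) = sign(8.5152)*max(|8.5152| - 1.27, 0) = 7.2452
prox(-9.8984) = sign(-9.8984)*max(|-9.8984| - 1.27, 0) = -8.6284
prox(x) = [7.2452, -8.6284]
||prox(x)||_1 = 7.2452 + 8.6284 = 15.8736


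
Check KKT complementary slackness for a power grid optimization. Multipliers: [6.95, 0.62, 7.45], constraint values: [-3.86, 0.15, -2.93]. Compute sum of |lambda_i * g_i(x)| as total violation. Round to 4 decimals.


KKT complementary slackness check:
lambda_1 * g_1 = 6.95 * -3.86 = -26.827
lambda_2 * g_2 = 0.62 * 0.15 = 0.093
lambda_3 * g_3 = 7.45 * -2.93 = -21.8285
Total violation = 26.827 + 0.093 + 21.8285 = 48.7485


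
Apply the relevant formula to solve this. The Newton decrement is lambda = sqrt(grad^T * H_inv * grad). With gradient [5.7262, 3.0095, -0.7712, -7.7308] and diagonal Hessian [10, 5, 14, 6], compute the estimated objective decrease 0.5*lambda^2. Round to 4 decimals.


Step 1: H is diagonal, so H^(-1) * g = [0.5726, 0.6019, -0.0551, -1.2885].
Step 2: g^T H^(-1) g = sum_i g_i^2 / H_ii
  = (5.7262)^2/10 + (3.0095)^2/5 + (-0.7712)^2/14 + (-7.7308)^2/6
  = 3.2789 + 1.8114 + 0.0425 + 9.9609 = 15.0937
Step 3: Objective decrease = 0.5 * g^T H^(-1) g = 7.5469


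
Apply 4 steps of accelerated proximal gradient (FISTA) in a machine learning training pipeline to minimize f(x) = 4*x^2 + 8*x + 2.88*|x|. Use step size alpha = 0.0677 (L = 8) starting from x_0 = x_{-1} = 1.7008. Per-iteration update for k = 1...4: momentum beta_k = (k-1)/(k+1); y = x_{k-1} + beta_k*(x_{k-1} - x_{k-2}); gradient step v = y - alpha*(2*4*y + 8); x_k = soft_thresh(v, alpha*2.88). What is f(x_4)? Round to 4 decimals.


FISTA on f(x) = 4*x^2 + 8*x + 2.88*|x|
L = 8, alpha = 0.0677
Iteration 1: beta = 0.0, y = 1.7008 + 0.0*(1.7008 - 1.7008) = 1.7008
  grad(y) = 21.6064, v = y - alpha*grad = 0.238
  prox(v) = soft_thresh(0.238, 0.195) = 0.0431
Iteration 2: beta = 0.3333, y = 0.0431 + 0.3333*(0.0431 - 1.7008) = -0.5095
  grad(y) = 3.924, v = y - alpha*grad = -0.7752
  prox(v) = soft_thresh(-0.7752, 0.195) = -0.5802
Iteration 3: beta = 0.5, y = -0.5802 + 0.5*(-0.5802 - 0.0431) = -0.8918
  grad(y) = 0.8655, v = y - alpha*grad = -0.9504
  prox(v) = soft_thresh(-0.9504, 0.195) = -0.7554
Iteration 4: beta = 0.6, y = -0.7554 + 0.6*(-0.7554 + 0.5802) = -0.8606
  grad(y) = 1.1154, v = y - alpha*grad = -0.9361
  prox(v) = soft_thresh(-0.9361, 0.195) = -0.7411
f(x_4) = 4*(-0.7411)^2 + 8*(-0.7411) + 2.88*|-0.7411| = -1.5975


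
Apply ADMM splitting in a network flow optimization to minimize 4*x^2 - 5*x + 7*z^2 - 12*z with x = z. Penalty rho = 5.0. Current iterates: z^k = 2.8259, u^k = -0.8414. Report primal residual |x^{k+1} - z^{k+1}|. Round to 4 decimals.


ADMM iteration with rho = 5.0, z^k = 2.8259, u^k = -0.8414
Step 1: x-update.
Minimize 4*x^2 - 5*x + (5.0/2)*(x - 2.8259 - 0.8414)^2
FOC: (2*4 + 5.0)*x = 5 + 5.0*(2.8259 + 0.8414)
x^{k+1} = 1.7951
Step 2: z-update.
Minimize 7*z^2 - 12*z + (5.0/2)*(1.7951 - z - 0.8414)^2
FOC: (2*7 + 5.0)*z = 12 + 5.0*(1.7951 - 0.8414)
z^{k+1} = 0.8826
Step 3: u-update.
u^{k+1} = -0.8414 + 1.7951 - 0.8826 = 0.0712
Step 4: Primal residual = |1.7951 - 0.8826| = 0.9126


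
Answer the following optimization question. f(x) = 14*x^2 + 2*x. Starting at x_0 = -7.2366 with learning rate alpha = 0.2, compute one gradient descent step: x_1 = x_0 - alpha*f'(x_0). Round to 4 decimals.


We compute the gradient at x_0 and apply the update.
f'(x) = 28*x + 2
f'(-7.2366) = 28*-7.2366 + 2 = -200.6248
x_1 = -7.2366 - 0.2*-200.6248 = 32.8884


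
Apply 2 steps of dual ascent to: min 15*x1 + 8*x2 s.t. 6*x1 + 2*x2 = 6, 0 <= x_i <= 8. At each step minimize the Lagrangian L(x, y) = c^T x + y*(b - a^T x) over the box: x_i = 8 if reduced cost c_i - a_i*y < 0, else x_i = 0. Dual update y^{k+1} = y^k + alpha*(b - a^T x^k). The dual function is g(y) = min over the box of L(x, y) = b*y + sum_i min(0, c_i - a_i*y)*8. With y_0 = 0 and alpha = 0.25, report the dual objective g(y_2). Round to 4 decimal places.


Dual ascent for LP: min 15*x1 + 8*x2, 6*x1 + 2*x2 = 6, 0 <= x_i <= 8
Step 1: y^k = 0.0, reduced costs: (15.0, 8.0)
  x^k = (0.0, 0.0), subgradient = b - a^T x = 6.0
  y^{k+1} = 0.0 + 0.25*6.0 = 1.5
Step 2: y^k = 1.5, reduced costs: (6.0, 5.0)
  x^k = (0.0, 0.0), subgradient = b - a^T x = 6.0
  y^{k+1} = 1.5 + 0.25*6.0 = 3.0
Dual objective at y_2 = 3.0: reduced costs (-3.0, 2.0), box minimizer x = (8.0, 0.0)
g(y_2) = b*y + (c1 - a1*y)*x1 + (c2 - a2*y)*x2 = 6*3.0 + (-3.0)*8.0 + 2.0*0.0 = 18.0 - 24.0 + 0.0 = -6.0


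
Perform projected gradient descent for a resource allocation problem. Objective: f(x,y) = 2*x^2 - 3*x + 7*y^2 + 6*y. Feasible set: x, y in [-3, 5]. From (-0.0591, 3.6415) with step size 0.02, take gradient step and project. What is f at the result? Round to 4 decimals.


Step 1: Compute gradient at (-0.0591, 3.6415).
grad_x = 2*2*-0.0591 - 3 = -3.2364
grad_y = 2*7*3.6415 + 6 = 56.981
Step 2: Gradient step.
x_raw = -0.0591 - 0.02*-3.2364 = 0.0056
y_raw = 3.6415 - 0.02*56.981 = 2.5019
Step 3: Project onto [-3, 5].
x_proj = clip(0.0056) = 0.0056
y_proj = clip(2.5019) = 2.5019
Step 4: Evaluate f.
f(0.0056, 2.5019) = 58.8103


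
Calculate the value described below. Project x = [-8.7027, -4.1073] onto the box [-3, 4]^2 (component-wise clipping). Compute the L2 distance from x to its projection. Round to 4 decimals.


Project each component onto [-3, 4].
clip(-8.7027) = -3.0, clip(-4.1073) = -3.0
Projection = [-3.0, -3.0]
Squared diffs: [32.5208, 1.2261]
Distance = sqrt(33.7469) = 5.8092


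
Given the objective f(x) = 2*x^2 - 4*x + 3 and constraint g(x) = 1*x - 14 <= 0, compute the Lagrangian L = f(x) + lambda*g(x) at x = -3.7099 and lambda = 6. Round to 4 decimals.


Step 1: Evaluate f(x).
f(-3.7099) = 2*(-3.7099)^2 - 4*(-3.7099) + 3 = 45.3663
Step 2: Evaluate g(x).
g(-3.7099) = 1*-3.7099 - 14 = -17.7099
Step 3: Compute Lagrangian.
L = 45.3663 + 6*-17.7099 = -60.8931


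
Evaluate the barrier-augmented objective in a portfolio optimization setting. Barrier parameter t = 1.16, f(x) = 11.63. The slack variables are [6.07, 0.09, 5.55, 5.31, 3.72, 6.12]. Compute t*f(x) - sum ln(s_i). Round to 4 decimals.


Step 1: Compute log-barrier.
ln values: [1.8034, -2.4079, 1.7138, 1.6696, 1.3137, 1.8116]
phi = -(1.8034 - 2.4079 + 1.7138 + 1.6696 + 1.3137 + 1.8116) = -5.9041
Step 2: Compute augmented objective.
t*f(x) = 1.16*11.63 = 13.4908
Total = 13.4908 - 5.9041 = 7.5867


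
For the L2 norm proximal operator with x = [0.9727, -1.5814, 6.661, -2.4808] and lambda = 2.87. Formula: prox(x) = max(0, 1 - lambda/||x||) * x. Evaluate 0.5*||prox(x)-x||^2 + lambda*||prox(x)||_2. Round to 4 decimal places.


Step 1: Compute ||x||.
||x|| = 7.3464
Step 2: Compute scaling factor.
scale = max(0, 1 - 2.87/7.3464) = 0.6093
Step 3: prox(x) = [0.5927, -0.9636, 4.0588, -1.5116]
||prox(x)|| = 4.4764
Step 4: Proximal objective.
0.5*||prox-x||^2 = 4.1185
lambda*||prox|| = 12.8473
Total = 16.9658


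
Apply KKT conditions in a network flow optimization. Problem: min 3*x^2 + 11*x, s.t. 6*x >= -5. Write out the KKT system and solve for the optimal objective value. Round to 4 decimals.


Step 1: Try lambda = 0 (constraint inactive).
x_unc = -11/(2*3) = -1.8333
Check: 6*-1.8333 = -10.9998 < -5 -- violated!
Step 2: Constraint must be active: 6*x = -5
x* = -5/6 = -0.8333 (rounded; the exact value -5/6 is used below)
lambda = (2*3*(-5/6) + 11)/6 = 1.0
Step 3: Compute optimal value.
f(x*) = 3*(-5/6)^2 + 11*(-5/6) = -7.0833


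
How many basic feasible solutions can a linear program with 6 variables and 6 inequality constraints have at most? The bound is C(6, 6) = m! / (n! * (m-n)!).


Each vertex corresponds to some choice of n active constraints out of m, so the number of vertices is at most C(m, n) = m! / (n!(m-n)!).
m = 6, n = 6
Numerator: 6 * 5 * 4 * 3 * 2 * 1
Denominator: 6! = 720
C(6, 6) = 1


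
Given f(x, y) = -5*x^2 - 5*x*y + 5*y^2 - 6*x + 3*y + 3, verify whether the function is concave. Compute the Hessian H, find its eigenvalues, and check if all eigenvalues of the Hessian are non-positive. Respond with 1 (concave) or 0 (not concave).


The Hessian of f(x,y) = -5*x^2 - 5*x*y + 5*y^2 - 6*x + 3*y + 3 is:
H = [[-10, -5], [-5, 10]]
Trace = -10 + 10 = 0
Determinant = -10*10 - (-5)^2 = -125
Discriminant = (0)^2 - 4*-125 = 500.0
Eigenvalues: lambda_1 = -11.1803, lambda_2 = 11.1803
The function is not concave.

0


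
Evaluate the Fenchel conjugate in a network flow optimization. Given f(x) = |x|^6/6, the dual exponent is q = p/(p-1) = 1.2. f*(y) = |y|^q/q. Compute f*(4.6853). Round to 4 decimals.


The conjugate exponent q satisfies 1/p + 1/q = 1.
p = 6, so q = 6/(6 - 1) = 1.2
|y|^q = 4.6853^1.2 = 6.3809
f*(4.6853) = 6.3809 / 1.2 = 5.3175


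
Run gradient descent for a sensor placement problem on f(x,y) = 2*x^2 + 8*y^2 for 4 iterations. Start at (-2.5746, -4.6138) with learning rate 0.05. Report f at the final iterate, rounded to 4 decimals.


Gradient descent on f(x,y) = 2*x^2 + 8*y^2.
Starting point: (-2.5746, -4.6138), alpha = 0.05
Step 1: grad_x = 2*2*-2.5746 = -10.2984, grad_y = 2*8*-4.6138 = -73.8208
  x_1 = -2.5746 - 0.05*-10.2984 = -2.0597
  y_1 = -4.6138 - 0.05*-73.8208 = -0.9228
Step 2: grad_x = 2*2*-2.0597 = -8.2387, grad_y = 2*8*-0.9228 = -14.7642
  x_2 = -2.0597 - 0.05*-8.2387 = -1.6477
  y_2 = -0.9228 - 0.05*-14.7642 = -0.1846
Step 3: grad_x = 2*2*-1.6477 = -6.591, grad_y = 2*8*-0.1846 = -2.9528
  x_3 = -1.6477 - 0.05*-6.591 = -1.3182
  y_3 = -0.1846 - 0.05*-2.9528 = -0.0369
Step 4: grad_x = 2*2*-1.3182 = -5.2728, grad_y = 2*8*-0.0369 = -0.5906
  x_4 = -1.3182 - 0.05*-5.2728 = -1.0546
  y_4 = -0.0369 - 0.05*-0.5906 = -0.0074
f(-1.0546, -0.0074) = 2*(-1.0546)^2 + 8*(-0.0074)^2 = 2.2246


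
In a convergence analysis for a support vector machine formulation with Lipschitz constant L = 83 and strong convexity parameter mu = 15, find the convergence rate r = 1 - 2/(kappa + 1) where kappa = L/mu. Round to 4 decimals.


Step 1: Compute the condition number.
kappa = L/mu = 83/15 = 5.5333
Step 2: Compute the convergence rate.
r = 1 - 2/(kappa + 1) = 1 - 2*mu/(L + mu) = (L - mu)/(L + mu) = 68/98 = 0.6939


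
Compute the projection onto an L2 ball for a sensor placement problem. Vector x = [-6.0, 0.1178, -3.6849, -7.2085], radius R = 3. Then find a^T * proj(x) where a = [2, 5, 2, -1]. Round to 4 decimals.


Step 1: Compute ||x|| (intermediates to 6 decimals).
||x|| = sqrt((-6.0)^2 + 0.1178^2 + (-3.6849)^2 + (-7.2085)^2) = 10.077442
Step 2: Project.
Since ||x|| > R, scale = R/||x|| = 3/10.077442 = 0.297695, proj(x) = scale * x
proj(x) = [-1.78617, 0.035068, -1.096976, -2.145934]
Step 3: Dot product.
a^T * proj(x) = 2*(-1.78617) + 5*0.035068 + 2*(-1.096976) - 1*(-2.145934) = -3.445


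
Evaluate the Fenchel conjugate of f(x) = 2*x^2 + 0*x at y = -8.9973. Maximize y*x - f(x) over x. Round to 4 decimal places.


f*(y) = sup_x {y*x - a*x^2 - b*x} = sup_x {(y-b)*x - a*x^2}
FOC: (y - b) - 2a*x = 0 => x* = (y - b)/(2a)
x* = (-8.9973 - 0)/(2*2) = -2.2493
f*(-8.9973) = (y-b)^2/(4a) = (-8.9973 - 0)^2/(4*2)
= 80.9514/8 = 10.1189


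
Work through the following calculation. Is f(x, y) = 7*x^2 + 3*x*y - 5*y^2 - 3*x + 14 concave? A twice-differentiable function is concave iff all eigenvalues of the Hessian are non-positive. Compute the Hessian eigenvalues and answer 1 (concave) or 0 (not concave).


The Hessian of f(x,y) = 7*x^2 + 3*x*y - 5*y^2 - 3*x + 14 is:
H = [[14, 3], [3, -10]]
Trace = 14 - 10 = 4
Determinant = 14*-10 - (3)^2 = -149
Discriminant = (4)^2 - 4*-149 = 612.0
Eigenvalues: lambda_1 = -10.3693, lambda_2 = 14.3693
The function is not concave.

0


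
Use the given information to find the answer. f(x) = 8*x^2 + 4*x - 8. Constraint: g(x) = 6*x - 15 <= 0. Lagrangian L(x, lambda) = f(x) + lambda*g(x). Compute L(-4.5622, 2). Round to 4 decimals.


Step 1: Evaluate f(x).
f(-4.5622) = 8*(-4.5622)^2 + 4*(-4.5622) - 8 = 140.2606
Step 2: Evaluate g(x).
g(-4.5622) = 6*-4.5622 - 15 = -42.3732
Step 3: Compute Lagrangian.
L = 140.2606 + 2*-42.3732 = 55.5142


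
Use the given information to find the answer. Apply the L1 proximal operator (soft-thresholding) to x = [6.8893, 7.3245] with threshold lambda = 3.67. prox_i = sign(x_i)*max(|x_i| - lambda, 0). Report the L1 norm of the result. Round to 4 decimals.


Soft-thresholding with lambda = 3.67:
prox(6.8893) = sign(6.8893)*max(|6.8893| - 3.67, 0) = 3.2193
prox(7.3245) = sign(7.3245)*max(|7.3245| - 3.67, 0) = 3.6545
prox(x) = [3.2193, 3.6545]
||prox(x)||_1 = 3.2193 + 3.6545 = 6.8738


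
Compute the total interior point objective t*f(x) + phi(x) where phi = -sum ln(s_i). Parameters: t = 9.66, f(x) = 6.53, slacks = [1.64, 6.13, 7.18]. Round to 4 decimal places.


Step 1: Compute log-barrier.
ln values: [0.4947, 1.8132, 1.9713]
phi = -(0.4947 + 1.8132 + 1.9713) = -4.2792
Step 2: Compute augmented objective.
t*f(x) = 9.66*6.53 = 63.0798
Total = 63.0798 - 4.2792 = 58.8006


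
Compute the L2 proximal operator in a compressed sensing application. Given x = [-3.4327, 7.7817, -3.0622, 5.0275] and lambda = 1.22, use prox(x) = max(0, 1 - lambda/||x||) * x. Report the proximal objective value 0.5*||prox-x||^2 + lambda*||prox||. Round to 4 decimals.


Step 1: Compute ||x||.
||x|| = 10.3437
Step 2: Compute scaling factor.
scale = max(0, 1 - 1.22/10.3437) = 0.8821
Step 3: prox(x) = [-3.0278, 6.8639, -2.701, 4.4345]
||prox(x)|| = 9.1237
Step 4: Proximal objective.
0.5*||prox-x||^2 = 0.7442
lambda*||prox|| = 11.1309
Total = 11.8751


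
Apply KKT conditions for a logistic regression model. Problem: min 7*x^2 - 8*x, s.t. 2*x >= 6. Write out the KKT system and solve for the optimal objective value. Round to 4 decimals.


Step 1: Try lambda = 0 (constraint inactive).
x_unc = 8/(2*7) = 0.5714
Check: 2*0.5714 = 1.1428 < 6 -- violated!
Step 2: Constraint must be active: 2*x = 6
x* = 6/2 = 3.0
lambda = (2*7*3.0 - 8)/2 = 17.0
Step 3: Compute optimal value.
f(x*) = 7*3.0^2 - 8*3.0 = 39.0


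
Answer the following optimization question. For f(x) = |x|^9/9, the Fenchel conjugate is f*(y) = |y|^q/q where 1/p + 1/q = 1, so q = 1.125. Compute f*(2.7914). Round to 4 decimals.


The conjugate exponent q satisfies 1/p + 1/q = 1.
p = 9, so q = 9/(9 - 1) = 1.125
|y|^q = 2.7914^1.125 = 3.1736
f*(2.7914) = 3.1736 / 1.125 = 2.821


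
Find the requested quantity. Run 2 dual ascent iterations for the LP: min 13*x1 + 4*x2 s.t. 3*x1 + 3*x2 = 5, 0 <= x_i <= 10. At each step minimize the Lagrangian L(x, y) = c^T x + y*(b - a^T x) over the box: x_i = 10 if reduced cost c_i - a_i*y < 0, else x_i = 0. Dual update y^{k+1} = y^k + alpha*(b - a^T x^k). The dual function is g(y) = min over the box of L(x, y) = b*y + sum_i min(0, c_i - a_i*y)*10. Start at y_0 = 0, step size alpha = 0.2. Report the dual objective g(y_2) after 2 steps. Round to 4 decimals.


Dual ascent for LP: min 13*x1 + 4*x2, 3*x1 + 3*x2 = 5, 0 <= x_i <= 10
Step 1: y^k = 0.0, reduced costs: (13.0, 4.0)
  x^k = (0.0, 0.0), subgradient = b - a^T x = 5.0
  y^{k+1} = 0.0 + 0.2*5.0 = 1.0
Step 2: y^k = 1.0, reduced costs: (10.0, 1.0)
  x^k = (0.0, 0.0), subgradient = b - a^T x = 5.0
  y^{k+1} = 1.0 + 0.2*5.0 = 2.0
Dual objective at y_2 = 2.0: reduced costs (7.0, -2.0), box minimizer x = (0.0, 10.0)
g(y_2) = b*y + (c1 - a1*y)*x1 + (c2 - a2*y)*x2 = 5*2.0 + 7.0*0.0 + (-2.0)*10.0 = 10.0 + 0.0 - 20.0 = -10.0


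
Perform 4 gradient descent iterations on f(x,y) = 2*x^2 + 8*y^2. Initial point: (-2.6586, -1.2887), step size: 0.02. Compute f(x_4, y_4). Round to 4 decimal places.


Gradient descent on f(x,y) = 2*x^2 + 8*y^2.
Starting point: (-2.6586, -1.2887), alpha = 0.02
Step 1: grad_x = 2*2*-2.6586 = -10.6344, grad_y = 2*8*-1.2887 = -20.6192
  x_1 = -2.6586 - 0.02*-10.6344 = -2.4459
  y_1 = -1.2887 - 0.02*-20.6192 = -0.8763
Step 2: grad_x = 2*2*-2.4459 = -9.7836, grad_y = 2*8*-0.8763 = -14.0211
  x_2 = -2.4459 - 0.02*-9.7836 = -2.2502
  y_2 = -0.8763 - 0.02*-14.0211 = -0.5959
Step 3: grad_x = 2*2*-2.2502 = -9.001, grad_y = 2*8*-0.5959 = -9.5343
  x_3 = -2.2502 - 0.02*-9.001 = -2.0702
  y_3 = -0.5959 - 0.02*-9.5343 = -0.4052
Step 4: grad_x = 2*2*-2.0702 = -8.2809, grad_y = 2*8*-0.4052 = -6.4833
  x_4 = -2.0702 - 0.02*-8.2809 = -1.9046
  y_4 = -0.4052 - 0.02*-6.4833 = -0.2755
f(-1.9046, -0.2755) = 2*(-1.9046)^2 + 8*(-0.2755)^2 = 7.8624


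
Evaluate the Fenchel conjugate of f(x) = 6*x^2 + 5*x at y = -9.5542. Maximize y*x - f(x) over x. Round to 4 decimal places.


f*(y) = sup_x {y*x - a*x^2 - b*x} = sup_x {(y-b)*x - a*x^2}
FOC: (y - b) - 2a*x = 0 => x* = (y - b)/(2a)
x* = (-9.5542 - 5)/(2*6) = -1.2129
f*(-9.5542) = (y-b)^2/(4a) = (-9.5542 - 5)^2/(4*6)
= 211.8247/24 = 8.826


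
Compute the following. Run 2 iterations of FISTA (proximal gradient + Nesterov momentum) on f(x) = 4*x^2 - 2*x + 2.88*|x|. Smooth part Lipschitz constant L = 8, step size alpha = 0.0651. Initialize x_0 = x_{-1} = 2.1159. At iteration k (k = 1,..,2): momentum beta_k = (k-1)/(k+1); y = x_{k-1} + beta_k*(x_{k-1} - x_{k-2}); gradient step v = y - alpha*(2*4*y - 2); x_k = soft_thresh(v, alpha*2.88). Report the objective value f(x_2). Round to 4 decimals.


FISTA on f(x) = 4*x^2 - 2*x + 2.88*|x|
L = 8, alpha = 0.0651
Iteration 1: beta = 0.0, y = 2.1159 + 0.0*(2.1159 - 2.1159) = 2.1159
  grad(y) = 14.9272, v = y - alpha*grad = 1.1441
  prox(v) = soft_thresh(1.1441, 0.1875) = 0.9567
Iteration 2: beta = 0.3333, y = 0.9567 + 0.3333*(0.9567 - 2.1159) = 0.5702
  grad(y) = 2.5619, v = y - alpha*grad = 0.4035
  prox(v) = soft_thresh(0.4035, 0.1875) = 0.216
f(x_2) = 4*0.216^2 - 2*0.216 + 2.88*|0.216| = 0.3766


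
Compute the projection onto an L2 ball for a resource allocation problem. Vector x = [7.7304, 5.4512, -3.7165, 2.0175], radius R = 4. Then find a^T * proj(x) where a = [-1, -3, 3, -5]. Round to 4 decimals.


Step 1: Compute ||x|| (intermediates to 6 decimals).
||x|| = sqrt(7.7304^2 + 5.4512^2 + (-3.7165)^2 + 2.0175^2) = 10.361339
Step 2: Project.
Since ||x|| > R, scale = R/||x|| = 4/10.361339 = 0.38605, proj(x) = scale * x
proj(x) = [2.984321, 2.104436, -1.434755, 0.778856]
Step 3: Dot product.
a^T * proj(x) = -1*2.984321 - 3*2.104436 + 3*(-1.434755) - 5*0.778856 = -17.4962


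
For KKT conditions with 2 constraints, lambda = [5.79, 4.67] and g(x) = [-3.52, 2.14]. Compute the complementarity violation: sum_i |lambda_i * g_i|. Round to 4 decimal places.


KKT complementary slackness check:
lambda_1 * g_1 = 5.79 * -3.52 = -20.3808
lambda_2 * g_2 = 4.67 * 2.14 = 9.9938
Total violation = 20.3808 + 9.9938 = 30.3746


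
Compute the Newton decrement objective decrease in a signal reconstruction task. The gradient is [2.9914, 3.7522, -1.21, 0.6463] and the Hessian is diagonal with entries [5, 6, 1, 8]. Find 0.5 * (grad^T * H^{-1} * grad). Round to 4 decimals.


Step 1: H is diagonal, so H^(-1) * g = [0.5983, 0.6254, -1.21, 0.0808].
Step 2: g^T H^(-1) g = sum_i g_i^2 / H_ii
  = (2.9914)^2/5 + (3.7522)^2/6 + (-1.21)^2/1 + (0.6463)^2/8
  = 1.7897 + 2.3465 + 1.4641 + 0.0522 = 5.6525
Step 3: Objective decrease = 0.5 * g^T H^(-1) g = 2.8263


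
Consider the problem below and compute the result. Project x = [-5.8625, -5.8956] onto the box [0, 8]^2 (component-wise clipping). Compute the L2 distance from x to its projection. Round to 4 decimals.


Project each component onto [0, 8].
clip(-5.8625) = 0.0, clip(-5.8956) = 0.0
Projection = [0.0, 0.0]
Squared diffs: [34.3689, 34.7581]
Distance = sqrt(69.127) = 8.3143


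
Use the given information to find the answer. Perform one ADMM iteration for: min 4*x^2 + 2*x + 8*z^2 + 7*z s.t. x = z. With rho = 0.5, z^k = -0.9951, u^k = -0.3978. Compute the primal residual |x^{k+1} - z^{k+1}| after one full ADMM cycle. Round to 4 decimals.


ADMM iteration with rho = 0.5, z^k = -0.9951, u^k = -0.3978
Step 1: x-update.
Minimize 4*x^2 + 2*x + (0.5/2)*(x + 0.9951 - 0.3978)^2
FOC: (2*4 + 0.5)*x = -2 + 0.5*(-0.9951 + 0.3978)
x^{k+1} = -0.2704
Step 2: z-update.
Minimize 8*z^2 + 7*z + (0.5/2)*(-0.2704 - z - 0.3978)^2
FOC: (2*8 + 0.5)*z = -7 + 0.5*(-0.2704 - 0.3978)
z^{k+1} = -0.4445
Step 3: u-update.
u^{k+1} = -0.3978 - 0.2704 + 0.4445 = -0.2237
Step 4: Primal residual = |-0.2704 + 0.4445| = 0.1741


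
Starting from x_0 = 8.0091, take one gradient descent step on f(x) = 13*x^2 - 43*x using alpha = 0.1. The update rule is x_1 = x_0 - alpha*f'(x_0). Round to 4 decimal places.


We compute the gradient at x_0 and apply the update.
f'(x) = 26*x - 43
f'(8.0091) = 26*8.0091 - 43 = 165.2366
x_1 = 8.0091 - 0.1*165.2366 = -8.5146


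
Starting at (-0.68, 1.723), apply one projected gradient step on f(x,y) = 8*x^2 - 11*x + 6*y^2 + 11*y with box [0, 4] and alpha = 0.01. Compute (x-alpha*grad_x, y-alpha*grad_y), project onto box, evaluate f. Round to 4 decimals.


Step 1: Compute gradient at (-0.68, 1.723).
grad_x = 2*8*-0.68 - 11 = -21.88
grad_y = 2*6*1.723 + 11 = 31.676
Step 2: Gradient step.
x_raw = -0.68 - 0.01*-21.88 = -0.4612
y_raw = 1.723 - 0.01*31.676 = 1.4062
Step 3: Project onto [0, 4].
x_proj = clip(-0.4612) = 0.0
y_proj = clip(1.4062) = 1.4062
Step 4: Evaluate f.
f(0.0, 1.4062) = 27.3337


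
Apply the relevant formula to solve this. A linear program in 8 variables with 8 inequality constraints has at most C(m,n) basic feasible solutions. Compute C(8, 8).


Each vertex corresponds to some choice of n active constraints out of m, so the number of vertices is at most C(m, n) = m! / (n!(m-n)!).
m = 8, n = 8
Numerator: 8 * 7 * 6 * 5 * 4 * 3 * 2 * 1
Denominator: 8! = 40320
C(8, 8) = 1


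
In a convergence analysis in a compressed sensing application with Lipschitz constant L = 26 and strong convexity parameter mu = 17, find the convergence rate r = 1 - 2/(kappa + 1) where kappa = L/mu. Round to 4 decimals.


Step 1: Compute the condition number.
kappa = L/mu = 26/17 = 1.5294
Step 2: Compute the convergence rate.
r = 1 - 2/(kappa + 1) = 1 - 2*mu/(L + mu) = (L - mu)/(L + mu) = 9/43 = 0.2093


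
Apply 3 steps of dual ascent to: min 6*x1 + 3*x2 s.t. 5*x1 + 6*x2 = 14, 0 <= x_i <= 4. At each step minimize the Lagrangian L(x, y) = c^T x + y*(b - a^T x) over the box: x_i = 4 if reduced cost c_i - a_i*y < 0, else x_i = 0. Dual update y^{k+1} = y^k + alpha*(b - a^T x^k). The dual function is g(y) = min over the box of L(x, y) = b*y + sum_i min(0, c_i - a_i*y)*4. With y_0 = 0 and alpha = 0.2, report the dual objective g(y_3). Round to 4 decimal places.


Dual ascent for LP: min 6*x1 + 3*x2, 5*x1 + 6*x2 = 14, 0 <= x_i <= 4
Step 1: y^k = 0.0, reduced costs: (6.0, 3.0)
  x^k = (0.0, 0.0), subgradient = b - a^T x = 14.0
  y^{k+1} = 0.0 + 0.2*14.0 = 2.8
Step 2: y^k = 2.8, reduced costs: (-8.0, -13.8)
  x^k = (4.0, 4.0), subgradient = b - a^T x = -30.0
  y^{k+1} = 2.8 + 0.2*-30.0 = -3.2
Step 3: y^k = -3.2, reduced costs: (22.0, 22.2)
  x^k = (0.0, 0.0), subgradient = b - a^T x = 14.0
  y^{k+1} = -3.2 + 0.2*14.0 = -0.4
Dual objective at y_3 = -0.4: reduced costs (8.0, 5.4), box minimizer x = (0.0, 0.0)
g(y_3) = b*y + (c1 - a1*y)*x1 + (c2 - a2*y)*x2 = 14*(-0.4) + 8.0*0.0 + 5.4*0.0 = -5.6 + 0.0 + 0.0 = -5.6


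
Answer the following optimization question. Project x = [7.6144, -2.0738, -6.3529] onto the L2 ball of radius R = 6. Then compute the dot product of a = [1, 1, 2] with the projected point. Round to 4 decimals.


Step 1: Compute ||x|| (intermediates to 6 decimals).
||x|| = sqrt(7.6144^2 + (-2.0738)^2 + (-6.3529)^2) = 10.131094
Step 2: Project.
Since ||x|| > R, scale = R/||x|| = 6/10.131094 = 0.592236, proj(x) = scale * x
proj(x) = [4.509522, -1.228179, -3.762416]
Step 3: Dot product.
a^T * proj(x) = 1*4.509522 + 1*(-1.228179) + 2*(-3.762416) = -4.2435


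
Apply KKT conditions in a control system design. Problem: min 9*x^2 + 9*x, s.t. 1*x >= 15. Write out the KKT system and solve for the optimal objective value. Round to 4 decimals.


Step 1: Try lambda = 0 (constraint inactive).
x_unc = -9/(2*9) = -0.5
Check: 1*-0.5 = -0.5 < 15 -- violated!
Step 2: Constraint must be active: 1*x = 15
x* = 15/1 = 15.0
lambda = (2*9*15.0 + 9)/1 = 279.0
Step 3: Compute optimal value.
f(x*) = 9*15.0^2 + 9*15.0 = 2160.0


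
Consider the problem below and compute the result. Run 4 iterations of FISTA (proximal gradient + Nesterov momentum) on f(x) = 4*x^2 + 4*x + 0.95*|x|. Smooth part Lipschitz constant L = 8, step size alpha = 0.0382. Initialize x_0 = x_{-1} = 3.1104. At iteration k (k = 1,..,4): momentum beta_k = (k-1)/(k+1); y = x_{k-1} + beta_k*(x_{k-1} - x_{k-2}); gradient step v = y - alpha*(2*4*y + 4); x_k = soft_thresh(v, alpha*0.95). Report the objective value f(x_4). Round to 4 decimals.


FISTA on f(x) = 4*x^2 + 4*x + 0.95*|x|
L = 8, alpha = 0.0382
Iteration 1: beta = 0.0, y = 3.1104 + 0.0*(3.1104 - 3.1104) = 3.1104
  grad(y) = 28.8832, v = y - alpha*grad = 2.0071
  prox(v) = soft_thresh(2.0071, 0.0363) = 1.9708
Iteration 2: beta = 0.3333, y = 1.9708 + 0.3333*(1.9708 - 3.1104) = 1.5909
  grad(y) = 16.7272, v = y - alpha*grad = 0.9519
  prox(v) = soft_thresh(0.9519, 0.0363) = 0.9156
Iteration 3: beta = 0.5, y = 0.9156 + 0.5*(0.9156 - 1.9708) = 0.3881
  grad(y) = 7.1044, v = y - alpha*grad = 0.1167
  prox(v) = soft_thresh(0.1167, 0.0363) = 0.0804
Iteration 4: beta = 0.6, y = 0.0804 + 0.6*(0.0804 - 0.9156) = -0.4208
  grad(y) = 0.6338, v = y - alpha*grad = -0.445
  prox(v) = soft_thresh(-0.445, 0.0363) = -0.4087
f(x_4) = 4*(-0.4087)^2 + 4*(-0.4087) + 0.95*|-0.4087| = -0.5784


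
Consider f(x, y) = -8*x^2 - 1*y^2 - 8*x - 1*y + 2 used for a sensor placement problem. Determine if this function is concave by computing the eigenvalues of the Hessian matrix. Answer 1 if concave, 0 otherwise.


The Hessian of f(x,y) = -8*x^2 - 1*y^2 - 8*x - 1*y + 2 is:
H = [[-16, 0], [0, -2]]
Trace = -16 - 2 = -18
Determinant = -16*-2 - (0)^2 = 32
Discriminant = (-18)^2 - 4*32 = 196.0
Eigenvalues: lambda_1 = -16.0, lambda_2 = -2.0
The function is concave.

1


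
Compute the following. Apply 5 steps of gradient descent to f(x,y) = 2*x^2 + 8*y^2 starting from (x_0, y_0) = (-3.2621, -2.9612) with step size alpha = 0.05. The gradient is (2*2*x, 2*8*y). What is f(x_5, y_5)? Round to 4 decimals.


Gradient descent on f(x,y) = 2*x^2 + 8*y^2.
Starting point: (-3.2621, -2.9612), alpha = 0.05
Step 1: grad_x = 2*2*-3.2621 = -13.0484, grad_y = 2*8*-2.9612 = -47.3792
  x_1 = -3.2621 - 0.05*-13.0484 = -2.6097
  y_1 = -2.9612 - 0.05*-47.3792 = -0.5922
Step 2: grad_x = 2*2*-2.6097 = -10.4387, grad_y = 2*8*-0.5922 = -9.4758
  x_2 = -2.6097 - 0.05*-10.4387 = -2.0877
  y_2 = -0.5922 - 0.05*-9.4758 = -0.1184
Step 3: grad_x = 2*2*-2.0877 = -8.351, grad_y = 2*8*-0.1184 = -1.8952
  x_3 = -2.0877 - 0.05*-8.351 = -1.6702
  y_3 = -0.1184 - 0.05*-1.8952 = -0.0237
Step 4: grad_x = 2*2*-1.6702 = -6.6808, grad_y = 2*8*-0.0237 = -0.379
  x_4 = -1.6702 - 0.05*-6.6808 = -1.3362
  y_4 = -0.0237 - 0.05*-0.379 = -0.0047
Step 5: grad_x = 2*2*-1.3362 = -5.3446, grad_y = 2*8*-0.0047 = -0.0758
  x_5 = -1.3362 - 0.05*-5.3446 = -1.0689
  y_5 = -0.0047 - 0.05*-0.0758 = -0.0009
f(-1.0689, -0.0009) = 2*(-1.0689)^2 + 8*(-0.0009)^2 = 2.2852


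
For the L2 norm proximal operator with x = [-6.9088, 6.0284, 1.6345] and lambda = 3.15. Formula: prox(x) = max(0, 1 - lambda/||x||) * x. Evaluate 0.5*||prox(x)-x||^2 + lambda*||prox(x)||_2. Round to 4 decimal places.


Step 1: Compute ||x||.
||x|| = 9.3137
Step 2: Compute scaling factor.
scale = max(0, 1 - 3.15/9.3137) = 0.6618
Step 3: prox(x) = [-4.5722, 3.9895, 1.0817]
||prox(x)|| = 6.1637
Step 4: Proximal objective.
0.5*||prox-x||^2 = 4.9613
lambda*||prox|| = 19.4157
Total = 24.3769


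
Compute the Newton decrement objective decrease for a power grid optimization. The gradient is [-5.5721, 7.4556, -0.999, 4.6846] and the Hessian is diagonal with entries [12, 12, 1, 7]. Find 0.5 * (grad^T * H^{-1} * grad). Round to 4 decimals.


Step 1: H is diagonal, so H^(-1) * g = [-0.4643, 0.6213, -0.999, 0.6692].
Step 2: g^T H^(-1) g = sum_i g_i^2 / H_ii
  = (-5.5721)^2/12 + (7.4556)^2/12 + (-0.999)^2/1 + (4.6846)^2/7
  = 2.5874 + 4.6322 + 0.998 + 3.1351 = 11.3526
Step 3: Objective decrease = 0.5 * g^T H^(-1) g = 5.6763


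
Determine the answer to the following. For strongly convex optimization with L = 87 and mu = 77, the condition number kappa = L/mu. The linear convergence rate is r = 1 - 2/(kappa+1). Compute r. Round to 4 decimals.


Step 1: Compute the condition number.
kappa = L/mu = 87/77 = 1.1299
Step 2: Compute the convergence rate.
r = 1 - 2/(kappa + 1) = 1 - 2*mu/(L + mu) = (L - mu)/(L + mu) = 10/164 = 0.061


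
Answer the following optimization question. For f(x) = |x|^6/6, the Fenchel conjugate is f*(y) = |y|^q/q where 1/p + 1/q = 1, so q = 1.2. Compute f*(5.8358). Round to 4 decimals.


The conjugate exponent q satisfies 1/p + 1/q = 1.
p = 6, so q = 6/(6 - 1) = 1.2
|y|^q = 5.8358^1.2 = 8.3046
f*(5.8358) = 8.3046 / 1.2 = 6.9205


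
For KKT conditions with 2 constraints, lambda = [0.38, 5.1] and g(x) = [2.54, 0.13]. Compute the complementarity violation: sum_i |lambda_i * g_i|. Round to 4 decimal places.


KKT complementary slackness check:
lambda_1 * g_1 = 0.38 * 2.54 = 0.9652
lambda_2 * g_2 = 5.1 * 0.13 = 0.663
Total violation = 0.9652 + 0.663 = 1.6282


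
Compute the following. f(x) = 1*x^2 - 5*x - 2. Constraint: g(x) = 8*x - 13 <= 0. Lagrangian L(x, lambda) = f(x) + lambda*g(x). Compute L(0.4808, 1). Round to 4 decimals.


Step 1: Evaluate f(x).
f(0.4808) = 1*0.4808^2 - 5*0.4808 - 2 = -4.1728
Step 2: Evaluate g(x).
g(0.4808) = 8*0.4808 - 13 = -9.1536
Step 3: Compute Lagrangian.
L = -4.1728 + 1*-9.1536 = -13.3264


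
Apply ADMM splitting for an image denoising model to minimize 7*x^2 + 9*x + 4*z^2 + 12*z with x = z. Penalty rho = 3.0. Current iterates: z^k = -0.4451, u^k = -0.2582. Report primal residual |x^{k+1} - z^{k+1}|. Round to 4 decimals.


ADMM iteration with rho = 3.0, z^k = -0.4451, u^k = -0.2582
Step 1: x-update.
Minimize 7*x^2 + 9*x + (3.0/2)*(x + 0.4451 - 0.2582)^2
FOC: (2*7 + 3.0)*x = -9 + 3.0*(-0.4451 + 0.2582)
x^{k+1} = -0.5624
Step 2: z-update.
Minimize 4*z^2 + 12*z + (3.0/2)*(-0.5624 - z - 0.2582)^2
FOC: (2*4 + 3.0)*z = -12 + 3.0*(-0.5624 - 0.2582)
z^{k+1} = -1.3147
Step 3: u-update.
u^{k+1} = -0.2582 - 0.5624 + 1.3147 = 0.4941
Step 4: Primal residual = |-0.5624 + 1.3147| = 0.7523


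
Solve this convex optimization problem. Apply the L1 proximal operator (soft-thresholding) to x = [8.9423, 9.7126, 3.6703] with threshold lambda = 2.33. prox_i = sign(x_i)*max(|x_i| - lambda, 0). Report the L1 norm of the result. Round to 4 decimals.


Soft-thresholding with lambda = 2.33:
prox(8.9423) = sign(8.9423)*max(|8.9423| - 2.33, 0) = 6.6123
prox(9.7126) = sign(9.7126)*max(|9.7126| - 2.33, 0) = 7.3826
prox(3.6703) = sign(3.6703)*max(|3.6703| - 2.33, 0) = 1.3403
prox(x) = [6.6123, 7.3826, 1.3403]
||prox(x)||_1 = 6.6123 + 7.3826 + 1.3403 = 15.3352


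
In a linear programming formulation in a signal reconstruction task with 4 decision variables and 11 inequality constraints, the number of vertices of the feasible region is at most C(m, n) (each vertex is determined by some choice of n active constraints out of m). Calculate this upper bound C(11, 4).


Each vertex corresponds to some choice of n active constraints out of m, so the number of vertices is at most C(m, n) = m! / (n!(m-n)!).
m = 11, n = 4
Numerator: 11 * 10 * 9 * 8
Denominator: 4! = 24
C(11, 4) = 330


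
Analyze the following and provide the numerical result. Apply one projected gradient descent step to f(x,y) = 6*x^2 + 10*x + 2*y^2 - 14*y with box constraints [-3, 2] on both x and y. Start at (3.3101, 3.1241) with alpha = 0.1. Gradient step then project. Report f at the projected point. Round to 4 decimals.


Step 1: Compute gradient at (3.3101, 3.1241).
grad_x = 2*6*3.3101 + 10 = 49.7212
grad_y = 2*2*3.1241 - 14 = -1.5036
Step 2: Gradient step.
x_raw = 3.3101 - 0.1*49.7212 = -1.662
y_raw = 3.1241 - 0.1*-1.5036 = 3.2745
Step 3: Project onto [-3, 2].
x_proj = clip(-1.662) = -1.662
y_proj = clip(3.2745) = 2.0
Step 4: Evaluate f.
f(-1.662, 2.0) = -20.0463


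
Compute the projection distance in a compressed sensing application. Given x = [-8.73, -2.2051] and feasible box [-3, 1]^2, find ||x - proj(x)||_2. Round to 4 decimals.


Project each component onto [-3, 1].
clip(-8.73) = -3.0, clip(-2.2051) = -2.2051
Projection = [-3.0, -2.2051]
Squared diffs: [32.8329, 0.0]
Distance = sqrt(32.8329) = 5.73


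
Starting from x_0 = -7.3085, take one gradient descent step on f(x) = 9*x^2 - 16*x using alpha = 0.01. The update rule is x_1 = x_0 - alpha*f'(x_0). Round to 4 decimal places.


We compute the gradient at x_0 and apply the update.
f'(x) = 18*x - 16
f'(-7.3085) = 18*-7.3085 - 16 = -147.553
x_1 = -7.3085 - 0.01*-147.553 = -5.833


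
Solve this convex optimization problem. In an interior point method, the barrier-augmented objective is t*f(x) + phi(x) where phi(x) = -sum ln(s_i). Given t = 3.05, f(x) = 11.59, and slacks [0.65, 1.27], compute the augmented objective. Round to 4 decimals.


Step 1: Compute log-barrier.
ln values: [-0.4308, 0.239]
phi = -(-0.4308 + 0.239) = 0.1918
Step 2: Compute augmented objective.
t*f(x) = 3.05*11.59 = 35.3495
Total = 35.3495 + 0.1918 = 35.5413


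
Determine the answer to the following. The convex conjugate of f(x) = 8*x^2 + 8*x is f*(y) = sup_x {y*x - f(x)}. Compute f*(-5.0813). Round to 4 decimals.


f*(y) = sup_x {y*x - a*x^2 - b*x} = sup_x {(y-b)*x - a*x^2}
FOC: (y - b) - 2a*x = 0 => x* = (y - b)/(2a)
x* = (-5.0813 - 8)/(2*8) = -0.8176
f*(-5.0813) = (y-b)^2/(4a) = (-5.0813 - 8)^2/(4*8)
= 171.1204/32 = 5.3475


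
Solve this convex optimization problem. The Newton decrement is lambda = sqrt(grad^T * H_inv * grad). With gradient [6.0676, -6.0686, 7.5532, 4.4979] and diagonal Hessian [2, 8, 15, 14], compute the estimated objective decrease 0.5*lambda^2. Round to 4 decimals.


Step 1: H is diagonal, so H^(-1) * g = [3.0338, -0.7586, 0.5035, 0.3213].
Step 2: g^T H^(-1) g = sum_i g_i^2 / H_ii
  = (6.0676)^2/2 + (-6.0686)^2/8 + (7.5532)^2/15 + (4.4979)^2/14
  = 18.4079 + 4.6035 + 3.8034 + 1.4451 = 28.2598
Step 3: Objective decrease = 0.5 * g^T H^(-1) g = 14.1299


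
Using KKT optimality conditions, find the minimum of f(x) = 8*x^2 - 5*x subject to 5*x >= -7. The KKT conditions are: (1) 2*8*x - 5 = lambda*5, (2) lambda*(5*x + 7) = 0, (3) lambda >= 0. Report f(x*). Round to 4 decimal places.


Step 1: Try lambda = 0 (constraint inactive).
Stationarity: 2*8*x - 5 = 0
x* = 5/(2*8) = 0.3125
Check constraint: 5*0.3125 = 1.5625 >= -7 -- satisfied.
Step 2: Compute optimal value.
f(x*) = 8*0.3125^2 - 5*0.3125 = -0.7813


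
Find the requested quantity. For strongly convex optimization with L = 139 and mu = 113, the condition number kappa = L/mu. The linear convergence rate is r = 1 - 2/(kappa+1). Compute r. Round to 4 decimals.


Step 1: Compute the condition number.
kappa = L/mu = 139/113 = 1.2301
Step 2: Compute the convergence rate.
r = 1 - 2/(kappa + 1) = 1 - 2*mu/(L + mu) = (L - mu)/(L + mu) = 26/252 = 0.1032


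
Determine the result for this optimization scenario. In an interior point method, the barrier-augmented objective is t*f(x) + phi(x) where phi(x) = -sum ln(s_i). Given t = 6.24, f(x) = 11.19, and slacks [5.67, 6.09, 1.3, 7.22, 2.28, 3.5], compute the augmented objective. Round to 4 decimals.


Step 1: Compute log-barrier.
ln values: [1.7352, 1.8066, 0.2624, 1.9769, 0.8242, 1.2528]
phi = -(1.7352 + 1.8066 + 0.2624 + 1.9769 + 0.8242 + 1.2528) = -7.858
Step 2: Compute augmented objective.
t*f(x) = 6.24*11.19 = 69.8256
Total = 69.8256 - 7.858 = 61.9676


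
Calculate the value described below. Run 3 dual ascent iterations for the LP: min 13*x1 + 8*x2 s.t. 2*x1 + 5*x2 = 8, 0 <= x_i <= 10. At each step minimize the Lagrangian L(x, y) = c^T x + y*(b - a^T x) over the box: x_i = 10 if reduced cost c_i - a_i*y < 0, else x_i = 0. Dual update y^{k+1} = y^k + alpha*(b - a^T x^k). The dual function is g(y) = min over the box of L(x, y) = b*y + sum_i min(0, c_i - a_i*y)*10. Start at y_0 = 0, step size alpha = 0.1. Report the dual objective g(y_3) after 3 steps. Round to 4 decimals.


Dual ascent for LP: min 13*x1 + 8*x2, 2*x1 + 5*x2 = 8, 0 <= x_i <= 10
Step 1: y^k = 0.0, reduced costs: (13.0, 8.0)
  x^k = (0.0, 0.0), subgradient = b - a^T x = 8.0
  y^{k+1} = 0.0 + 0.1*8.0 = 0.8
Step 2: y^k = 0.8, reduced costs: (11.4, 4.0)
  x^k = (0.0, 0.0), subgradient = b - a^T x = 8.0
  y^{k+1} = 0.8 + 0.1*8.0 = 1.6
Step 3: y^k = 1.6, reduced costs: (9.8, 0.0)
  x^k = (0.0, 0.0), subgradient = b - a^T x = 8.0
  y^{k+1} = 1.6 + 0.1*8.0 = 2.4
Dual objective at y_3 = 2.4: reduced costs (8.2, -4.0), box minimizer x = (0.0, 10.0)
g(y_3) = b*y + (c1 - a1*y)*x1 + (c2 - a2*y)*x2 = 8*2.4 + 8.2*0.0 + (-4.0)*10.0 = 19.2 + 0.0 - 40.0 = -20.8


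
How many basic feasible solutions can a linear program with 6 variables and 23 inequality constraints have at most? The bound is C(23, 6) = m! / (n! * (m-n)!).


Each vertex corresponds to some choice of n active constraints out of m, so the number of vertices is at most C(m, n) = m! / (n!(m-n)!).
m = 23, n = 6
Numerator: 23 * 22 * 21 * 20 * 19 * 18
Denominator: 6! = 720
C(23, 6) = 100947


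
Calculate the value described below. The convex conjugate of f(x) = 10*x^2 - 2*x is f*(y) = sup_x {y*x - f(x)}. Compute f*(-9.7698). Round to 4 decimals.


f*(y) = sup_x {y*x - a*x^2 - b*x} = sup_x {(y-b)*x - a*x^2}
FOC: (y - b) - 2a*x = 0 => x* = (y - b)/(2a)
x* = (-9.7698 + 2)/(2*10) = -0.3885
f*(-9.7698) = (y-b)^2/(4a) = (-9.7698 + 2)^2/(4*10)
= 60.3698/40 = 1.5092


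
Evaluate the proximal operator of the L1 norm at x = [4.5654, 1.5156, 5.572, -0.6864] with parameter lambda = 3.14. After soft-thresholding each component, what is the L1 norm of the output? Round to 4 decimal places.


Soft-thresholding with lambda = 3.14:
prox(4.5654) = sign(4.5654)*max(|4.5654| - 3.14, 0) = 1.4254
prox(1.5156) = sign(1.5156)*max(|1.5156| - 3.14, 0) = 0.0
prox(5.572) = sign(5.572)*max(|5.572| - 3.14, 0) = 2.432
prox(-0.6864) = sign(-0.6864)*max(|-0.6864| - 3.14, 0) = 0.0
prox(x) = [1.4254, 0.0, 2.432, 0.0]
||prox(x)||_1 = 1.4254 + 0.0 + 2.432 + 0.0 = 3.8574


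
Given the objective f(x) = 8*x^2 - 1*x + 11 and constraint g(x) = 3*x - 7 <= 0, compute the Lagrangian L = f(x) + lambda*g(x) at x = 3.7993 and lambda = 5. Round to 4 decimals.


Step 1: Evaluate f(x).
f(3.7993) = 8*3.7993^2 - 1*3.7993 + 11 = 122.6781
Step 2: Evaluate g(x).
g(3.7993) = 3*3.7993 - 7 = 4.3979
Step 3: Compute Lagrangian.
L = 122.6781 + 5*4.3979 = 144.6676


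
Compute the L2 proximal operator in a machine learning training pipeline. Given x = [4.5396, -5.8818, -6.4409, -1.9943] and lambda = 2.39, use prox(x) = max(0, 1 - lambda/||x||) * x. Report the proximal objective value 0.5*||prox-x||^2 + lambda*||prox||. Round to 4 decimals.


Step 1: Compute ||x||.
||x|| = 10.0332
Step 2: Compute scaling factor.
scale = max(0, 1 - 2.39/10.0332) = 0.7618
Step 3: prox(x) = [3.4582, -4.4807, -4.9066, -1.5192]
||prox(x)|| = 7.6432
Step 4: Proximal objective.
0.5*||prox-x||^2 = 2.8561
lambda*||prox|| = 18.2672
Total = 21.1234


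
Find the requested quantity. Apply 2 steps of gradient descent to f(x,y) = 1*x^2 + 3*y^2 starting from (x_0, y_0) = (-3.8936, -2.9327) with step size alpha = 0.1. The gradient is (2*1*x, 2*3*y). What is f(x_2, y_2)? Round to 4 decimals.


Gradient descent on f(x,y) = 1*x^2 + 3*y^2.
Starting point: (-3.8936, -2.9327), alpha = 0.1
Step 1: grad_x = 2*1*-3.8936 = -7.7872, grad_y = 2*3*-2.9327 = -17.5962
  x_1 = -3.8936 - 0.1*-7.7872 = -3.1149
  y_1 = -2.9327 - 0.1*-17.5962 = -1.1731
Step 2: grad_x = 2*1*-3.1149 = -6.2298, grad_y = 2*3*-1.1731 = -7.0385
  x_2 = -3.1149 - 0.1*-6.2298 = -2.4919
  y_2 = -1.1731 - 0.1*-7.0385 = -0.4692
f(-2.4919, -0.4692) = 1*(-2.4919)^2 + 3*(-0.4692)^2 = 6.8701


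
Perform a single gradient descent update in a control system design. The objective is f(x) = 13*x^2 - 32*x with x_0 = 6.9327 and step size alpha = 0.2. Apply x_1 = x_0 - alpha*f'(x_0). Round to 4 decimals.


We compute the gradient at x_0 and apply the update.
f'(x) = 26*x - 32
f'(6.9327) = 26*6.9327 - 32 = 148.2502
x_1 = 6.9327 - 0.2*148.2502 = -22.7173


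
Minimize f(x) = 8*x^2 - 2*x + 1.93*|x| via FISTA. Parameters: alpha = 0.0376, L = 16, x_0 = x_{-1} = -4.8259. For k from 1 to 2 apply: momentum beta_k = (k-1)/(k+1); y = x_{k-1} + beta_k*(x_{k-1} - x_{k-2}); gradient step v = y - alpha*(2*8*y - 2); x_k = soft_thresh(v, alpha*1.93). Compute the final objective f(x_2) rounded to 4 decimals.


FISTA on f(x) = 8*x^2 - 2*x + 1.93*|x|
L = 16, alpha = 0.0376
Iteration 1: beta = 0.0, y = -4.8259 + 0.0*(-4.8259 + 4.8259) = -4.8259
  grad(y) = -79.2144, v = y - alpha*grad = -1.8474
  prox(v) = soft_thresh(-1.8474, 0.0726) = -1.7749
Iteration 2: beta = 0.3333, y = -1.7749 + 0.3333*(-1.7749 + 4.8259) = -0.7579
  grad(y) = -14.1258, v = y - alpha*grad = -0.2267
  prox(v) = soft_thresh(-0.2267, 0.0726) = -0.1542
f(x_2) = 8*(-0.1542)^2 - 2*(-0.1542) + 1.93*|-0.1542| = 0.796
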